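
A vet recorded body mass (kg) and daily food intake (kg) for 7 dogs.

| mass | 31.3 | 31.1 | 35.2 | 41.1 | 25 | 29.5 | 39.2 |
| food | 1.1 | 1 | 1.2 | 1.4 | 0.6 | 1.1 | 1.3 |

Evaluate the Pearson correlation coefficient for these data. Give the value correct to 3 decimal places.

0.924

n = 7, Σx = 232.4, Σy = 7.7, Σx² = 7907.04, Σy² = 8.87, Σxy = 263.72
nΣxy − ΣxΣy = 1846.04 − 1789.48 = 56.56
nΣx² − (Σx)² = 55349.28 − 54009.76 = 1339.52; nΣy² − (Σy)² = 62.09 − 59.29 = 2.8
r = 56.56 / √(1339.52 × 2.8) = 56.56 / 61.2426 ≈ 0.924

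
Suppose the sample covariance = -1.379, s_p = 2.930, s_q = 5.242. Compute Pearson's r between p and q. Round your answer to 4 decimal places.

r = Cov(p,q) / (s_p · s_q) = -1.379 / (2.930 × 5.242)
  = -1.379 / 15.3591 ≈ -0.0898

-0.0898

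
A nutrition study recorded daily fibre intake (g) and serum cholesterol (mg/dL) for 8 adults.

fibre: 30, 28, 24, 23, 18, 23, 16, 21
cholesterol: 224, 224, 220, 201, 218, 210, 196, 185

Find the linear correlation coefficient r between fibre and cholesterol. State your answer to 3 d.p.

n = 8, Σx = 183, Σy = 1678, Σx² = 4339, Σy² = 353418, Σxy = 38670
nΣxy − ΣxΣy = 309360 − 307074 = 2286
nΣx² − (Σx)² = 34712 − 33489 = 1223; nΣy² − (Σy)² = 2827344 − 2815684 = 11660
r = 2286 / √(1223 × 11660) = 2286 / 3776.2654 ≈ 0.605

0.605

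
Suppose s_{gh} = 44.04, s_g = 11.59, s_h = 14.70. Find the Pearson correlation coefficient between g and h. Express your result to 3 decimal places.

r = Cov(g,h) / (s_g · s_h) = 44.04 / (11.59 × 14.70)
  = 44.04 / 170.3730 ≈ 0.258

0.258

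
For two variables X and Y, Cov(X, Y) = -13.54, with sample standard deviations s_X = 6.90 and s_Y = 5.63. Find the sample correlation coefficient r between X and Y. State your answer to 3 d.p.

r = Cov(X,Y) / (s_X · s_Y) = -13.54 / (6.90 × 5.63)
  = -13.54 / 38.8470 ≈ -0.349

-0.349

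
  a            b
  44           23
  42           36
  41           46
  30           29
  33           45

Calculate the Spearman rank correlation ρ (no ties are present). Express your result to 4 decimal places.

Rank a: 5, 4, 3, 1, 2
Rank b: 1, 3, 5, 2, 4
d = rank(a) − rank(b): 4, 1, -2, -1, -2; Σd² = 26
ρ = 1 − 6Σd² / [n(n²−1)] = 1 − 6×26 / (5×24) = 1 − 156/120 ≈ -0.3000

-0.3000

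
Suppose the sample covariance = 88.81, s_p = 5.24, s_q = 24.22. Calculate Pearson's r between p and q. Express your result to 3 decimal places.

0.700

r = Cov(p,q) / (s_p · s_q) = 88.81 / (5.24 × 24.22)
  = 88.81 / 126.9128 ≈ 0.700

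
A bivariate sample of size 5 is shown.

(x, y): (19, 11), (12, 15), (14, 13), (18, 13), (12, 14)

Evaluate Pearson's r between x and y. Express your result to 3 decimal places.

-0.864

n = 5, Σx = 75, Σy = 66, Σx² = 1169, Σy² = 880, Σxy = 973
nΣxy − ΣxΣy = 4865 − 4950 = -85
nΣx² − (Σx)² = 5845 − 5625 = 220; nΣy² − (Σy)² = 4400 − 4356 = 44
r = -85 / √(220 × 44) = -85 / 98.3870 ≈ -0.864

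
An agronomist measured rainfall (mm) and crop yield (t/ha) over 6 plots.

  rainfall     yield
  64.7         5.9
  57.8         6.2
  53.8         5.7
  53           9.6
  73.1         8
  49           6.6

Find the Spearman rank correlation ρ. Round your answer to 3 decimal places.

Rank rainfall: 5, 4, 3, 2, 6, 1
Rank yield: 2, 3, 1, 6, 5, 4
d = rank(rainfall) − rank(yield): 3, 1, 2, -4, 1, -3; Σd² = 40
ρ = 1 − 6Σd² / [n(n²−1)] = 1 − 6×40 / (6×35) = 1 − 240/210 ≈ -0.143

-0.143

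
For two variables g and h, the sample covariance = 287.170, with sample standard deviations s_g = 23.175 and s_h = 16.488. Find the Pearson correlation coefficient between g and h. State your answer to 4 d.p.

0.7515

r = Cov(g,h) / (s_g · s_h) = 287.170 / (23.175 × 16.488)
  = 287.170 / 382.1094 ≈ 0.7515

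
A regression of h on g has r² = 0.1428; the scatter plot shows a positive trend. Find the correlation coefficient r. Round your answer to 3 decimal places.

0.378

|r| = √0.1428 = 0.378
The association is positive, so r = 0.378.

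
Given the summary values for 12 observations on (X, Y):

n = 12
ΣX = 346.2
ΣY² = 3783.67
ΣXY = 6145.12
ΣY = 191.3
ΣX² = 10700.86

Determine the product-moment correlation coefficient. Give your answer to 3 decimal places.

r = (nΣXY − ΣXΣY) / √[(nΣX² − (ΣX)²)(nΣY² − (ΣY)²)]
Numerator: 12×6145.12 − 346.2×191.3 = 7513.38
Denominator: √[(128410.32 − 119854.44)(45404.04 − 36595.69)] = √[8555.88 × 8808.35] = 8681.1972
r = 7513.38 / 8681.1972 ≈ 0.865

0.865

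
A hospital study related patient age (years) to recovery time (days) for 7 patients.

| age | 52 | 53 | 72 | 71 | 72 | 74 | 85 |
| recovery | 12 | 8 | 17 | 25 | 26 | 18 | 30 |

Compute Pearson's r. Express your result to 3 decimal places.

n = 7, Σx = 479, Σy = 136, Σx² = 33623, Σy² = 3022, Σxy = 9801
nΣxy − ΣxΣy = 68607 − 65144 = 3463
nΣx² − (Σx)² = 235361 − 229441 = 5920; nΣy² − (Σy)² = 21154 − 18496 = 2658
r = 3463 / √(5920 × 2658) = 3463 / 3966.7821 ≈ 0.873

0.873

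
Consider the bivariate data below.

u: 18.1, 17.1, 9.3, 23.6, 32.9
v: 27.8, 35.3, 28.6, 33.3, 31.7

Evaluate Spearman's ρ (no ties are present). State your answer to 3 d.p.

0.100

Rank u: 3, 2, 1, 4, 5
Rank v: 1, 5, 2, 4, 3
d = rank(u) − rank(v): 2, -3, -1, 0, 2; Σd² = 18
ρ = 1 − 6Σd² / [n(n²−1)] = 1 − 6×18 / (5×24) = 1 − 108/120 ≈ 0.100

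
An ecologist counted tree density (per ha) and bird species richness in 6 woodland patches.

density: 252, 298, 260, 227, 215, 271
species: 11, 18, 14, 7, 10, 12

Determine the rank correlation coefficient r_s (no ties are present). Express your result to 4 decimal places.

0.8857

Rank density: 3, 6, 4, 2, 1, 5
Rank species: 3, 6, 5, 1, 2, 4
d = rank(density) − rank(species): 0, 0, -1, 1, -1, 1; Σd² = 4
ρ = 1 − 6Σd² / [n(n²−1)] = 1 − 6×4 / (6×35) = 1 − 24/210 ≈ 0.8857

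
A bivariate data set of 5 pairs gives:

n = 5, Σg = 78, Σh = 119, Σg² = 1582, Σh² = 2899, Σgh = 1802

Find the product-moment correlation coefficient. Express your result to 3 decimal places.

-0.348

r = (nΣgh − ΣgΣh) / √[(nΣg² − (Σg)²)(nΣh² − (Σh)²)]
Numerator: 5×1802 − 78×119 = -272
Denominator: √[(7910 − 6084)(14495 − 14161)] = √[1826 × 334] = 780.9507
r = -272 / 780.9507 ≈ -0.348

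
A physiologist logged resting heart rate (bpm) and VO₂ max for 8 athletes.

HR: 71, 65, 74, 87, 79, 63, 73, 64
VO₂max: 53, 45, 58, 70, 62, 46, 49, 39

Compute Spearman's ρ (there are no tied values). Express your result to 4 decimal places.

Rank HR: 4, 3, 6, 8, 7, 1, 5, 2
Rank VO₂max: 5, 2, 6, 8, 7, 3, 4, 1
d = rank(HR) − rank(VO₂max): -1, 1, 0, 0, 0, -2, 1, 1; Σd² = 8
ρ = 1 − 6Σd² / [n(n²−1)] = 1 − 6×8 / (8×63) = 1 − 48/504 ≈ 0.9048

0.9048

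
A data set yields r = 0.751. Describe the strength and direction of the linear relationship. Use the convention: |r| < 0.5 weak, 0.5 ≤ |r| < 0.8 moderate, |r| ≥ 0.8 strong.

moderate positive

r = 0.751 > 0 so the relationship is positive.
|r| = 0.751, which falls in the moderate range.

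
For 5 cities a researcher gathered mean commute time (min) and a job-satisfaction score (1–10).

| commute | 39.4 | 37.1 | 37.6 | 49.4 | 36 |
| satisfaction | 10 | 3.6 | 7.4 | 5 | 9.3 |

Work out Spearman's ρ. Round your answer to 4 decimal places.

Rank commute: 4, 2, 3, 5, 1
Rank satisfaction: 5, 1, 3, 2, 4
d = rank(commute) − rank(satisfaction): -1, 1, 0, 3, -3; Σd² = 20
ρ = 1 − 6Σd² / [n(n²−1)] = 1 − 6×20 / (5×24) = 1 − 120/120 ≈ 0.0000

0.0000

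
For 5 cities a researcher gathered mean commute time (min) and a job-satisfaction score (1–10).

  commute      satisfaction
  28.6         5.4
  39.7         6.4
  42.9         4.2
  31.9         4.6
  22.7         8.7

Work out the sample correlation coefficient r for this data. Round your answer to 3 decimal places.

n = 5, Σx = 165.8, Σy = 29.3, Σx² = 5767.36, Σy² = 184.61, Σxy = 932.93
nΣxy − ΣxΣy = 4664.65 − 4857.94 = -193.29
nΣx² − (Σx)² = 28836.8 − 27489.64 = 1347.16; nΣy² − (Σy)² = 923.05 − 858.49 = 64.56
r = -193.29 / √(1347.16 × 64.56) = -193.29 / 294.9113 ≈ -0.655

-0.655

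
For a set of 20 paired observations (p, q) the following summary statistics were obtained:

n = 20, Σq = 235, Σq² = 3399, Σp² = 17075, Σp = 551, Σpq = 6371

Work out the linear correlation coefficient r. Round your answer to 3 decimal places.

r = (nΣpq − ΣpΣq) / √[(nΣp² − (Σp)²)(nΣq² − (Σq)²)]
Numerator: 20×6371 − 551×235 = -2065
Denominator: √[(341500 − 303601)(67980 − 55225)] = √[37899 × 12755] = 21986.3991
r = -2065 / 21986.3991 ≈ -0.094

-0.094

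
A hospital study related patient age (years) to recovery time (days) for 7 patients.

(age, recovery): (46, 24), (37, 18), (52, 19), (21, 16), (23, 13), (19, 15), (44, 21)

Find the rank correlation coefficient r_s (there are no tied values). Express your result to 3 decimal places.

0.786

Rank age: 6, 4, 7, 2, 3, 1, 5
Rank recovery: 7, 4, 5, 3, 1, 2, 6
d = rank(age) − rank(recovery): -1, 0, 2, -1, 2, -1, -1; Σd² = 12
ρ = 1 − 6Σd² / [n(n²−1)] = 1 − 6×12 / (7×48) = 1 − 72/336 ≈ 0.786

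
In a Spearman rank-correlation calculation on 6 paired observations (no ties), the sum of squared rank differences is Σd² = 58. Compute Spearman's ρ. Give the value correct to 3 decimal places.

-0.657

ρ = 1 − 6Σd² / [n(n²−1)] = 1 − 6×58 / (6×35)
  = 1 − 348/210 = 1 − 1.6571 ≈ -0.657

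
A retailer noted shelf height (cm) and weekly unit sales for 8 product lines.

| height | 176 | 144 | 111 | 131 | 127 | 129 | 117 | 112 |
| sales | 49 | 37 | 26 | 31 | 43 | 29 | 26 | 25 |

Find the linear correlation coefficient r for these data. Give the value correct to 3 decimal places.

0.853

n = 8, Σx = 1047, Σy = 266, Σx² = 140197, Σy² = 9398, Σxy = 35943
nΣxy − ΣxΣy = 287544 − 278502 = 9042
nΣx² − (Σx)² = 1121576 − 1096209 = 25367; nΣy² − (Σy)² = 75184 − 70756 = 4428
r = 9042 / √(25367 × 4428) = 9042 / 10598.3525 ≈ 0.853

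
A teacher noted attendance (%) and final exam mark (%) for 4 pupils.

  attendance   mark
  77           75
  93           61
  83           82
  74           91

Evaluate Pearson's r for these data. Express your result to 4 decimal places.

-0.8569

n = 4, Σx = 327, Σy = 309, Σx² = 26943, Σy² = 24351, Σxy = 24988
nΣxy − ΣxΣy = 99952 − 101043 = -1091
nΣx² − (Σx)² = 107772 − 106929 = 843; nΣy² − (Σy)² = 97404 − 95481 = 1923
r = -1091 / √(843 × 1923) = -1091 / 1273.2199 ≈ -0.8569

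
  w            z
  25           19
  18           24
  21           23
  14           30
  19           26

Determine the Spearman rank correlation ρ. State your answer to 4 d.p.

-0.9000

Rank w: 5, 2, 4, 1, 3
Rank z: 1, 3, 2, 5, 4
d = rank(w) − rank(z): 4, -1, 2, -4, -1; Σd² = 38
ρ = 1 − 6Σd² / [n(n²−1)] = 1 − 6×38 / (5×24) = 1 − 228/120 ≈ -0.9000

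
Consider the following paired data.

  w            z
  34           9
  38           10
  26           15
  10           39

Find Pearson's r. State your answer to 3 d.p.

-0.965

n = 4, Σw = 108, Σz = 73, Σw² = 3376, Σz² = 1927, Σwz = 1466
nΣwz − ΣwΣz = 5864 − 7884 = -2020
nΣw² − (Σw)² = 13504 − 11664 = 1840; nΣz² − (Σz)² = 7708 − 5329 = 2379
r = -2020 / √(1840 × 2379) = -2020 / 2092.2141 ≈ -0.965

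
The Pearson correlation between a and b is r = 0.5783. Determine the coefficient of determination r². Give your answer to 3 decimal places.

r² = (0.5783)² = 0.334

0.334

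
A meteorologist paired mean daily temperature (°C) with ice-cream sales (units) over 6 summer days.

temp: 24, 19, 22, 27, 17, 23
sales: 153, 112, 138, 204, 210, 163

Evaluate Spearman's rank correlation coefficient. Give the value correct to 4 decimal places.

0.0857

Rank temp: 5, 2, 3, 6, 1, 4
Rank sales: 3, 1, 2, 5, 6, 4
d = rank(temp) − rank(sales): 2, 1, 1, 1, -5, 0; Σd² = 32
ρ = 1 − 6Σd² / [n(n²−1)] = 1 − 6×32 / (6×35) = 1 − 192/210 ≈ 0.0857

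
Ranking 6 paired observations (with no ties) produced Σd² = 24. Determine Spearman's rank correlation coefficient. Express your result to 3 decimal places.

ρ = 1 − 6Σd² / [n(n²−1)] = 1 − 6×24 / (6×35)
  = 1 − 144/210 = 1 − 0.6857 ≈ 0.314

0.314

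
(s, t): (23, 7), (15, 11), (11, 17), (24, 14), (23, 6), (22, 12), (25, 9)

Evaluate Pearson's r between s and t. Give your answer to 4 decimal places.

-0.6203

n = 7, Σs = 143, Σt = 76, Σs² = 3089, Σt² = 916, Σst = 1476
nΣst − ΣsΣt = 10332 − 10868 = -536
nΣs² − (Σs)² = 21623 − 20449 = 1174; nΣt² − (Σt)² = 6412 − 5776 = 636
r = -536 / √(1174 × 636) = -536 / 864.0972 ≈ -0.6203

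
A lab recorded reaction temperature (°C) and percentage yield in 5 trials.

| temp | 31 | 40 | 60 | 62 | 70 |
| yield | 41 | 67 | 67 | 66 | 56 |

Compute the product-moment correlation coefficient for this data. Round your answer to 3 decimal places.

0.489

n = 5, Σx = 263, Σy = 297, Σx² = 14905, Σy² = 18151, Σxy = 15983
nΣxy − ΣxΣy = 79915 − 78111 = 1804
nΣx² − (Σx)² = 74525 − 69169 = 5356; nΣy² − (Σy)² = 90755 − 88209 = 2546
r = 1804 / √(5356 × 2546) = 1804 / 3692.7464 ≈ 0.489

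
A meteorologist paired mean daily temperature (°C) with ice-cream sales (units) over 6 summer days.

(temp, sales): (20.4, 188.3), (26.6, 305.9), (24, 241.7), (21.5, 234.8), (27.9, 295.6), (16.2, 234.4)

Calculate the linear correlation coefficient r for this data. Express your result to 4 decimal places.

0.7492

n = 6, Σx = 136.6, Σy = 1500.7, Σx² = 3202.82, Σy² = 384904.35, Σxy = 34871.78
nΣxy − ΣxΣy = 209230.68 − 204995.62 = 4235.06
nΣx² − (Σx)² = 19216.92 − 18659.56 = 557.36; nΣy² − (Σy)² = 2309426.1 − 2252100.49 = 57325.61
r = 4235.06 / √(557.36 × 57325.61) = 4235.06 / 5652.5217 ≈ 0.7492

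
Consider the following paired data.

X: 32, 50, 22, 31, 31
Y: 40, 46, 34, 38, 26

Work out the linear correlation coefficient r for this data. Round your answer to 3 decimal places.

0.668

n = 5, ΣX = 166, ΣY = 184, ΣX² = 5930, ΣY² = 6992, ΣXY = 6312
nΣXY − ΣXΣY = 31560 − 30544 = 1016
nΣX² − (ΣX)² = 29650 − 27556 = 2094; nΣY² − (ΣY)² = 34960 − 33856 = 1104
r = 1016 / √(2094 × 1104) = 1016 / 1520.4526 ≈ 0.668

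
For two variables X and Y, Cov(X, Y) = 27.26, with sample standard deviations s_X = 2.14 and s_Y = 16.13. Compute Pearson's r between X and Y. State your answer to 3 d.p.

r = Cov(X,Y) / (s_X · s_Y) = 27.26 / (2.14 × 16.13)
  = 27.26 / 34.5182 ≈ 0.790

0.790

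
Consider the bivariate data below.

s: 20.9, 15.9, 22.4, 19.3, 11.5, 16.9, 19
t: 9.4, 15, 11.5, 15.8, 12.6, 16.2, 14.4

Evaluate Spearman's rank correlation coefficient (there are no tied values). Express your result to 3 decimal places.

Rank s: 6, 2, 7, 5, 1, 3, 4
Rank t: 1, 5, 2, 6, 3, 7, 4
d = rank(s) − rank(t): 5, -3, 5, -1, -2, -4, 0; Σd² = 80
ρ = 1 − 6Σd² / [n(n²−1)] = 1 − 6×80 / (7×48) = 1 − 480/336 ≈ -0.429

-0.429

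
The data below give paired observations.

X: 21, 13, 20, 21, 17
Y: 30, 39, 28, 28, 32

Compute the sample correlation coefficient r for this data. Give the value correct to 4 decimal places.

-0.9543

n = 5, ΣX = 92, ΣY = 157, ΣX² = 1740, ΣY² = 5013, ΣXY = 2829
nΣXY − ΣXΣY = 14145 − 14444 = -299
nΣX² − (ΣX)² = 8700 − 8464 = 236; nΣY² − (ΣY)² = 25065 − 24649 = 416
r = -299 / √(236 × 416) = -299 / 313.3305 ≈ -0.9543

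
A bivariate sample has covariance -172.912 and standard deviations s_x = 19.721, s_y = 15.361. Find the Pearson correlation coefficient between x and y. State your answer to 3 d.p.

-0.571

r = Cov(x,y) / (s_x · s_y) = -172.912 / (19.721 × 15.361)
  = -172.912 / 302.9343 ≈ -0.571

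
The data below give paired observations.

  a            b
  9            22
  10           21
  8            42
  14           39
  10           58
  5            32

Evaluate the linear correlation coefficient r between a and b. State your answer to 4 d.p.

0.1597

n = 6, Σa = 56, Σb = 214, Σa² = 566, Σb² = 8598, Σab = 2030
nΣab − ΣaΣb = 12180 − 11984 = 196
nΣa² − (Σa)² = 3396 − 3136 = 260; nΣb² − (Σb)² = 51588 − 45796 = 5792
r = 196 / √(260 × 5792) = 196 / 1227.1593 ≈ 0.1597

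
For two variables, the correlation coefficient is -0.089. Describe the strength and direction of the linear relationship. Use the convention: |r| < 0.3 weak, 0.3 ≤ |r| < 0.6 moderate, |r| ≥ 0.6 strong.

r = -0.089 < 0 so the relationship is negative.
|r| = 0.089, which falls in the weak range.

weak negative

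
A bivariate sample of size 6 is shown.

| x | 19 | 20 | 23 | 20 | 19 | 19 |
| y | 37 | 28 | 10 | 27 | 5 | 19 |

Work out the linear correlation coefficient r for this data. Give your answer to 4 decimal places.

-0.3330

n = 6, Σx = 120, Σy = 126, Σx² = 2412, Σy² = 3368, Σxy = 2489
nΣxy − ΣxΣy = 14934 − 15120 = -186
nΣx² − (Σx)² = 14472 − 14400 = 72; nΣy² − (Σy)² = 20208 − 15876 = 4332
r = -186 / √(72 × 4332) = -186 / 558.4837 ≈ -0.3330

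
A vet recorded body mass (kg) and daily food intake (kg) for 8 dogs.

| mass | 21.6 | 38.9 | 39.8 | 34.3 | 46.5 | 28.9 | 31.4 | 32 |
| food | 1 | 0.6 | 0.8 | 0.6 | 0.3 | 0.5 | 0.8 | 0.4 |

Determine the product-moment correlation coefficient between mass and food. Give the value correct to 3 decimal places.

-0.584

n = 8, Σx = 273.4, Σy = 5, Σx² = 9747.72, Σy² = 3.5, Σxy = 163.68
nΣxy − ΣxΣy = 1309.44 − 1367 = -57.56
nΣx² − (Σx)² = 77981.76 − 74747.56 = 3234.2; nΣy² − (Σy)² = 28 − 25 = 3
r = -57.56 / √(3234.2 × 3) = -57.56 / 98.5018 ≈ -0.584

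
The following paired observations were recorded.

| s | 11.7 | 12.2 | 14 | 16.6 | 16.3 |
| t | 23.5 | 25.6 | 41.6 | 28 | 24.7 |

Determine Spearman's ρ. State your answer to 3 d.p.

Rank s: 1, 2, 3, 5, 4
Rank t: 1, 3, 5, 4, 2
d = rank(s) − rank(t): 0, -1, -2, 1, 2; Σd² = 10
ρ = 1 − 6Σd² / [n(n²−1)] = 1 − 6×10 / (5×24) = 1 − 60/120 ≈ 0.500

0.500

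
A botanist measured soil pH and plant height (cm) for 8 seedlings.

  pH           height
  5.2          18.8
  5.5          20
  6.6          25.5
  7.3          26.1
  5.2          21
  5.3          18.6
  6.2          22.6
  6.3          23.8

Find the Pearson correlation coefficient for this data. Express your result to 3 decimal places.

n = 8, Σx = 47.6, Σy = 176.4, Σx² = 287.4, Σy² = 3949.06, Σxy = 1064.43
nΣxy − ΣxΣy = 8515.44 − 8396.64 = 118.8
nΣx² − (Σx)² = 2299.2 − 2265.76 = 33.44; nΣy² − (Σy)² = 31592.48 − 31116.96 = 475.52
r = 118.8 / √(33.44 × 475.52) = 118.8 / 126.1007 ≈ 0.942

0.942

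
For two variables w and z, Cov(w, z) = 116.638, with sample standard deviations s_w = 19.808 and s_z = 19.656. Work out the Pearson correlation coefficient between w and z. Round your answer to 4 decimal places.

r = Cov(w,z) / (s_w · s_z) = 116.638 / (19.808 × 19.656)
  = 116.638 / 389.3460 ≈ 0.2996

0.2996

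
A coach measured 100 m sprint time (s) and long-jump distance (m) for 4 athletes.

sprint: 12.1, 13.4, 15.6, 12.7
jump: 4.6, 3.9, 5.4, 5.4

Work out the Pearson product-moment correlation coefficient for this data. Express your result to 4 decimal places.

0.3484

n = 4, Σx = 53.8, Σy = 19.3, Σx² = 730.62, Σy² = 94.69, Σxy = 260.74
nΣxy − ΣxΣy = 1042.96 − 1038.34 = 4.62
nΣx² − (Σx)² = 2922.48 − 2894.44 = 28.04; nΣy² − (Σy)² = 378.76 − 372.49 = 6.27
r = 4.62 / √(28.04 × 6.27) = 4.62 / 13.2594 ≈ 0.3484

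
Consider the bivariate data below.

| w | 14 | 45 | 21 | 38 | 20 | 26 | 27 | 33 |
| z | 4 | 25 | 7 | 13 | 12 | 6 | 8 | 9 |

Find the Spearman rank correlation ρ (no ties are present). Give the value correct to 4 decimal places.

0.7381

Rank w: 1, 8, 3, 7, 2, 4, 5, 6
Rank z: 1, 8, 3, 7, 6, 2, 4, 5
d = rank(w) − rank(z): 0, 0, 0, 0, -4, 2, 1, 1; Σd² = 22
ρ = 1 − 6Σd² / [n(n²−1)] = 1 − 6×22 / (8×63) = 1 − 132/504 ≈ 0.7381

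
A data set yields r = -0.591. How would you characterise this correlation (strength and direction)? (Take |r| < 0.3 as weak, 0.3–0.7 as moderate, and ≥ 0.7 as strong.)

r = -0.591 < 0 so the relationship is negative.
|r| = 0.591, which falls in the moderate range.

moderate negative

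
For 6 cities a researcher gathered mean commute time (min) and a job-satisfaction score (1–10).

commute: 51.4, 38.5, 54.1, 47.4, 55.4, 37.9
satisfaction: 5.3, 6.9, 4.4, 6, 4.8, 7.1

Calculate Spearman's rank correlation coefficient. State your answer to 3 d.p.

Rank commute: 4, 2, 5, 3, 6, 1
Rank satisfaction: 3, 5, 1, 4, 2, 6
d = rank(commute) − rank(satisfaction): 1, -3, 4, -1, 4, -5; Σd² = 68
ρ = 1 − 6Σd² / [n(n²−1)] = 1 − 6×68 / (6×35) = 1 − 408/210 ≈ -0.943

-0.943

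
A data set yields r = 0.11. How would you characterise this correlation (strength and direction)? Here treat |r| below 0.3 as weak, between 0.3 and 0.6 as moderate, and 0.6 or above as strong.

weak positive

r = 0.11 > 0 so the relationship is positive.
|r| = 0.11, which falls in the weak range.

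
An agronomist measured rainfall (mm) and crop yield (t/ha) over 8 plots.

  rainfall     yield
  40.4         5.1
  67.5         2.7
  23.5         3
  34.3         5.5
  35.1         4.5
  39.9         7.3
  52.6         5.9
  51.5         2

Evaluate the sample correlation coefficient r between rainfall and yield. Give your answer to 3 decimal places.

-0.241

n = 8, Σx = 344.8, Σy = 36, Σx² = 16160.18, Σy² = 184.9, Σxy = 1510
nΣxy − ΣxΣy = 12080 − 12412.8 = -332.8
nΣx² − (Σx)² = 129281.44 − 118887.04 = 10394.4; nΣy² − (Σy)² = 1479.2 − 1296 = 183.2
r = -332.8 / √(10394.4 × 183.2) = -332.8 / 1379.9471 ≈ -0.241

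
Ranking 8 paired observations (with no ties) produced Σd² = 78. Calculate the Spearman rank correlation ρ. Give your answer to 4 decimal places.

0.0714

ρ = 1 − 6Σd² / [n(n²−1)] = 1 − 6×78 / (8×63)
  = 1 − 468/504 = 1 − 0.92857 ≈ 0.0714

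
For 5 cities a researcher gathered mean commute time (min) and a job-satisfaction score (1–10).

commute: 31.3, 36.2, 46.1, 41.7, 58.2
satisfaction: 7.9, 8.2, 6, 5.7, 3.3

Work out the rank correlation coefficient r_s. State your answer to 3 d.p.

Rank commute: 1, 2, 4, 3, 5
Rank satisfaction: 4, 5, 3, 2, 1
d = rank(commute) − rank(satisfaction): -3, -3, 1, 1, 4; Σd² = 36
ρ = 1 − 6Σd² / [n(n²−1)] = 1 − 6×36 / (5×24) = 1 − 216/120 ≈ -0.800

-0.800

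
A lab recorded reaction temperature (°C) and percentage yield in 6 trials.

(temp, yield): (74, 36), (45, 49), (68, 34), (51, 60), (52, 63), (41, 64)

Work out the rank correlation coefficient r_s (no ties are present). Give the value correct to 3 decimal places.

Rank temp: 6, 2, 5, 3, 4, 1
Rank yield: 2, 3, 1, 4, 5, 6
d = rank(temp) − rank(yield): 4, -1, 4, -1, -1, -5; Σd² = 60
ρ = 1 − 6Σd² / [n(n²−1)] = 1 − 6×60 / (6×35) = 1 − 360/210 ≈ -0.714

-0.714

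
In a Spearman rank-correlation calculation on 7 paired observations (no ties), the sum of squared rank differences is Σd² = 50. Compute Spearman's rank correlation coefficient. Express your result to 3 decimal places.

0.107

ρ = 1 − 6Σd² / [n(n²−1)] = 1 − 6×50 / (7×48)
  = 1 − 300/336 = 1 − 0.8929 ≈ 0.107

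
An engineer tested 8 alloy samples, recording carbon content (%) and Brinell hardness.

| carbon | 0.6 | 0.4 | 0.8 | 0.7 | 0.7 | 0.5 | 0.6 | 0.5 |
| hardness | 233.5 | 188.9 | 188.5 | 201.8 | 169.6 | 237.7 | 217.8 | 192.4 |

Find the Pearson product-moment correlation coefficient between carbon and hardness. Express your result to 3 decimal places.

-0.272

n = 8, Σx = 4.8, Σy = 1630.2, Σx² = 3, Σy² = 336181, Σxy = 972.17
nΣxy − ΣxΣy = 7777.36 − 7824.96 = -47.6
nΣx² − (Σx)² = 24 − 23.04 = 0.96; nΣy² − (Σy)² = 2689448 − 2657552.04 = 31895.96
r = -47.6 / √(0.96 × 31895.96) = -47.6 / 174.9861 ≈ -0.272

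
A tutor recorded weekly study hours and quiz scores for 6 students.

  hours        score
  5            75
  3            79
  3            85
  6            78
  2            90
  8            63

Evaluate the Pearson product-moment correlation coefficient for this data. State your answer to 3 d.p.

-0.920

n = 6, Σx = 27, Σy = 470, Σx² = 147, Σy² = 37244, Σxy = 2019
nΣxy − ΣxΣy = 12114 − 12690 = -576
nΣx² − (Σx)² = 882 − 729 = 153; nΣy² − (Σy)² = 223464 − 220900 = 2564
r = -576 / √(153 × 2564) = -576 / 626.3322 ≈ -0.920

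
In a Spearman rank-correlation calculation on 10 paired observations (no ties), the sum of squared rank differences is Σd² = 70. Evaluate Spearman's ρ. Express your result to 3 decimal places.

ρ = 1 − 6Σd² / [n(n²−1)] = 1 − 6×70 / (10×99)
  = 1 − 420/990 = 1 − 0.4242 ≈ 0.576

0.576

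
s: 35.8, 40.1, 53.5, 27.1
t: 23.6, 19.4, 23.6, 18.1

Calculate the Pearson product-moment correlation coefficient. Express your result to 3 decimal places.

0.659

n = 4, Σs = 156.5, Σt = 84.7, Σs² = 6486.31, Σt² = 1817.89, Σst = 3375.93
nΣst − ΣsΣt = 13503.72 − 13255.55 = 248.17
nΣs² − (Σs)² = 25945.24 − 24492.25 = 1452.99; nΣt² − (Σt)² = 7271.56 − 7174.09 = 97.47
r = 248.17 / √(1452.99 × 97.47) = 248.17 / 376.3282 ≈ 0.659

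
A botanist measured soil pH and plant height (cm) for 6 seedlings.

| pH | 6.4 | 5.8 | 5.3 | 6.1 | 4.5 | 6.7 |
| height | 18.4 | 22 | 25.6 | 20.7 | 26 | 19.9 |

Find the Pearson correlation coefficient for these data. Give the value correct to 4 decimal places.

-0.9234

n = 6, Σx = 34.8, Σy = 132.6, Σx² = 205.04, Σy² = 2978.42, Σxy = 757.64
nΣxy − ΣxΣy = 4545.84 − 4614.48 = -68.64
nΣx² − (Σx)² = 1230.24 − 1211.04 = 19.2; nΣy² − (Σy)² = 17870.52 − 17582.76 = 287.76
r = -68.64 / √(19.2 × 287.76) = -68.64 / 74.3303 ≈ -0.9234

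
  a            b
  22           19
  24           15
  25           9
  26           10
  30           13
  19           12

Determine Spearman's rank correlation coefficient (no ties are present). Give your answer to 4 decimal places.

Rank a: 2, 3, 4, 5, 6, 1
Rank b: 6, 5, 1, 2, 4, 3
d = rank(a) − rank(b): -4, -2, 3, 3, 2, -2; Σd² = 46
ρ = 1 − 6Σd² / [n(n²−1)] = 1 − 6×46 / (6×35) = 1 − 276/210 ≈ -0.3143

-0.3143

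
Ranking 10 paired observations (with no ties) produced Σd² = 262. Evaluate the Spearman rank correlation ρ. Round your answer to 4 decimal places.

ρ = 1 − 6Σd² / [n(n²−1)] = 1 − 6×262 / (10×99)
  = 1 − 1572/990 = 1 − 1.58788 ≈ -0.5879

-0.5879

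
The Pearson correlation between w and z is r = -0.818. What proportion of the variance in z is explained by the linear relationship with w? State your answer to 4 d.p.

r² = (-0.818)² = 0.6691

0.6691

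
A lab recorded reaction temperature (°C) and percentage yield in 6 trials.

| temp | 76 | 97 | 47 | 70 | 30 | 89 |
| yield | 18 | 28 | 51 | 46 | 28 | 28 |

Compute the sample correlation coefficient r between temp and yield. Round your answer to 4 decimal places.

n = 6, Σx = 409, Σy = 199, Σx² = 31115, Σy² = 7393, Σxy = 13033
nΣxy − ΣxΣy = 78198 − 81391 = -3193
nΣx² − (Σx)² = 186690 − 167281 = 19409; nΣy² − (Σy)² = 44358 − 39601 = 4757
r = -3193 / √(19409 × 4757) = -3193 / 9608.7779 ≈ -0.3323

-0.3323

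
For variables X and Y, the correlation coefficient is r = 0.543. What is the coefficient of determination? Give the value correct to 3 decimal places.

0.295

r² = (0.543)² = 0.295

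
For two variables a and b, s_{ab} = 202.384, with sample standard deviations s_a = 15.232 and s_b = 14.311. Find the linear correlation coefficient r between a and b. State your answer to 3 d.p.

0.928

r = Cov(a,b) / (s_a · s_b) = 202.384 / (15.232 × 14.311)
  = 202.384 / 217.9852 ≈ 0.928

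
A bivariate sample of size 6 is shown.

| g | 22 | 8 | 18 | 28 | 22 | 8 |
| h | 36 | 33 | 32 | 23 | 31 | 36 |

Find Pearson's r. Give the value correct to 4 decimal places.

n = 6, Σg = 106, Σh = 191, Σg² = 2204, Σh² = 6195, Σgh = 3246
nΣgh − ΣgΣh = 19476 − 20246 = -770
nΣg² − (Σg)² = 13224 − 11236 = 1988; nΣh² − (Σh)² = 37170 − 36481 = 689
r = -770 / √(1988 × 689) = -770 / 1170.3555 ≈ -0.6579

-0.6579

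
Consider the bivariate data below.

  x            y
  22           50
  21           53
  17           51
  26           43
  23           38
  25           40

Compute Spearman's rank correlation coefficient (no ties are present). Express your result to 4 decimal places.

-0.7143

Rank x: 3, 2, 1, 6, 4, 5
Rank y: 4, 6, 5, 3, 1, 2
d = rank(x) − rank(y): -1, -4, -4, 3, 3, 3; Σd² = 60
ρ = 1 − 6Σd² / [n(n²−1)] = 1 − 6×60 / (6×35) = 1 − 360/210 ≈ -0.7143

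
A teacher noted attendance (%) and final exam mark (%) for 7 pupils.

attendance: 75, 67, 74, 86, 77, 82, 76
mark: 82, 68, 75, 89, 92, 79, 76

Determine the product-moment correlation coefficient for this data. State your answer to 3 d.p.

0.700

n = 7, Σx = 537, Σy = 561, Σx² = 41415, Σy² = 45375, Σxy = 43248
nΣxy − ΣxΣy = 302736 − 301257 = 1479
nΣx² − (Σx)² = 289905 − 288369 = 1536; nΣy² − (Σy)² = 317625 − 314721 = 2904
r = 1479 / √(1536 × 2904) = 1479 / 2112.0000 ≈ 0.700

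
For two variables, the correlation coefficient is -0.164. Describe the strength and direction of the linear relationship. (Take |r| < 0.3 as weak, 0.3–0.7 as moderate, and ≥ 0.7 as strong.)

r = -0.164 < 0 so the relationship is negative.
|r| = 0.164, which falls in the weak range.

weak negative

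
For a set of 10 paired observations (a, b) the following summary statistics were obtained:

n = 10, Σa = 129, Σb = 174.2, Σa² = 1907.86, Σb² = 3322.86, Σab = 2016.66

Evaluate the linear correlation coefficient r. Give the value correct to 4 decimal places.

r = (nΣab − ΣaΣb) / √[(nΣa² − (Σa)²)(nΣb² − (Σb)²)]
Numerator: 10×2016.66 − 129×174.2 = -2305.2
Denominator: √[(19078.6 − 16641)(33228.6 − 30345.64)] = √[2437.6 × 2882.96] = 2650.9439
r = -2305.2 / 2650.9439 ≈ -0.8696

-0.8696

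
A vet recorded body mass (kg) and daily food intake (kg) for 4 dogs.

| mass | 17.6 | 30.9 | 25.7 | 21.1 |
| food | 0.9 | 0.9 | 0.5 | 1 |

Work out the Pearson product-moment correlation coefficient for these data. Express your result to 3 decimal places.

-0.267

n = 4, Σx = 95.3, Σy = 3.3, Σx² = 2370.27, Σy² = 2.87, Σxy = 77.6
nΣxy − ΣxΣy = 310.4 − 314.49 = -4.09
nΣx² − (Σx)² = 9481.08 − 9082.09 = 398.99; nΣy² − (Σy)² = 11.48 − 10.89 = 0.59
r = -4.09 / √(398.99 × 0.59) = -4.09 / 15.3429 ≈ -0.267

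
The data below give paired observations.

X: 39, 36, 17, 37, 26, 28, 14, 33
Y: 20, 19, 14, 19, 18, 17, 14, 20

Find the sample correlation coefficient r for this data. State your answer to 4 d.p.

n = 8, ΣX = 230, ΣY = 141, ΣX² = 7220, ΣY² = 2527, ΣXY = 4205
nΣXY − ΣXΣY = 33640 − 32430 = 1210
nΣX² − (ΣX)² = 57760 − 52900 = 4860; nΣY² − (ΣY)² = 20216 − 19881 = 335
r = 1210 / √(4860 × 335) = 1210 / 1275.9702 ≈ 0.9483

0.9483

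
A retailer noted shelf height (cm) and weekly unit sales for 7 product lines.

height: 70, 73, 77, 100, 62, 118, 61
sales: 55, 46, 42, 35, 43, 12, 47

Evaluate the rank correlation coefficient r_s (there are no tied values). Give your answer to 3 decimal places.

-0.821

Rank height: 3, 4, 5, 6, 2, 7, 1
Rank sales: 7, 5, 3, 2, 4, 1, 6
d = rank(height) − rank(sales): -4, -1, 2, 4, -2, 6, -5; Σd² = 102
ρ = 1 − 6Σd² / [n(n²−1)] = 1 − 6×102 / (7×48) = 1 − 612/336 ≈ -0.821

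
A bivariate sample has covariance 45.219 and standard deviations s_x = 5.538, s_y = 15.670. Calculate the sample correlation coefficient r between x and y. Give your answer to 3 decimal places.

r = Cov(x,y) / (s_x · s_y) = 45.219 / (5.538 × 15.670)
  = 45.219 / 86.7805 ≈ 0.521

0.521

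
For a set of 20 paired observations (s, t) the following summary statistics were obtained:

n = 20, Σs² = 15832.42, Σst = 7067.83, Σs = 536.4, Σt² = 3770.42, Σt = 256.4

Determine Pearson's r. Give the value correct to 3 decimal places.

0.229

r = (nΣst − ΣsΣt) / √[(nΣs² − (Σs)²)(nΣt² − (Σt)²)]
Numerator: 20×7067.83 − 536.4×256.4 = 3823.64
Denominator: √[(316648.4 − 287724.96)(75408.4 − 65740.96)] = √[28923.44 × 9667.44] = 16721.7111
r = 3823.64 / 16721.7111 ≈ 0.229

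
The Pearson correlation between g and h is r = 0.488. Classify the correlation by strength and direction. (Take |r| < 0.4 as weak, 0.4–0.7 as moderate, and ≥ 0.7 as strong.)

r = 0.488 > 0 so the relationship is positive.
|r| = 0.488, which falls in the moderate range.

moderate positive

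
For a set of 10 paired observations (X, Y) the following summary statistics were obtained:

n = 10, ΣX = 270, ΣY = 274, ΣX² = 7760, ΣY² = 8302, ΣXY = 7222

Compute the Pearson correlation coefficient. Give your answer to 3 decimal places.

-0.288

r = (nΣXY − ΣXΣY) / √[(nΣX² − (ΣX)²)(nΣY² − (ΣY)²)]
Numerator: 10×7222 − 270×274 = -1760
Denominator: √[(77600 − 72900)(83020 − 75076)] = √[4700 × 7944] = 6110.3846
r = -1760 / 6110.3846 ≈ -0.288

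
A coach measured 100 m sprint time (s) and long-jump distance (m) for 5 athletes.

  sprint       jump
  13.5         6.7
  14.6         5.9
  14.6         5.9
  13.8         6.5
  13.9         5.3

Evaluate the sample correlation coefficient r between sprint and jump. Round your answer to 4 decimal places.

-0.4749

n = 5, Σx = 70.4, Σy = 30.3, Σx² = 992.22, Σy² = 184.85, Σxy = 426.1
nΣxy − ΣxΣy = 2130.5 − 2133.12 = -2.62
nΣx² − (Σx)² = 4961.1 − 4956.16 = 4.94; nΣy² − (Σy)² = 924.25 − 918.09 = 6.16
r = -2.62 / √(4.94 × 6.16) = -2.62 / 5.5164 ≈ -0.4749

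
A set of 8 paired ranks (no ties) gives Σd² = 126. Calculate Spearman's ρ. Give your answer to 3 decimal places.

-0.500

ρ = 1 − 6Σd² / [n(n²−1)] = 1 − 6×126 / (8×63)
  = 1 − 756/504 = 1 − 1.5000 ≈ -0.500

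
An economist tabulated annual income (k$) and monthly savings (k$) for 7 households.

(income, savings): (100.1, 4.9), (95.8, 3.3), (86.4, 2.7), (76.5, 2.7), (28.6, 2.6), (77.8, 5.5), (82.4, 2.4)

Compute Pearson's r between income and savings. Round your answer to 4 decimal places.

0.3476

n = 7, Σx = 547.6, Σy = 24.1, Σx² = 46175.42, Σy² = 92.25, Σxy = 1946.48
nΣxy − ΣxΣy = 13625.36 − 13197.16 = 428.2
nΣx² − (Σx)² = 323227.94 − 299865.76 = 23362.18; nΣy² − (Σy)² = 645.75 − 580.81 = 64.94
r = 428.2 / √(23362.18 × 64.94) = 428.2 / 1231.7224 ≈ 0.3476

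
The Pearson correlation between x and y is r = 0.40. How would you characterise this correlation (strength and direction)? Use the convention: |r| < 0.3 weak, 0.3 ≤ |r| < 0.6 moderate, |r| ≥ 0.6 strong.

moderate positive

r = 0.40 > 0 so the relationship is positive.
|r| = 0.40, which falls in the moderate range.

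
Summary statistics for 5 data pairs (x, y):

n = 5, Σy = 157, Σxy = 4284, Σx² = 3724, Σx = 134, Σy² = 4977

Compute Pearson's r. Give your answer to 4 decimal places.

r = (nΣxy − ΣxΣy) / √[(nΣx² − (Σx)²)(nΣy² − (Σy)²)]
Numerator: 5×4284 − 134×157 = 382
Denominator: √[(18620 − 17956)(24885 − 24649)] = √[664 × 236] = 395.8586
r = 382 / 395.8586 ≈ 0.9650

0.9650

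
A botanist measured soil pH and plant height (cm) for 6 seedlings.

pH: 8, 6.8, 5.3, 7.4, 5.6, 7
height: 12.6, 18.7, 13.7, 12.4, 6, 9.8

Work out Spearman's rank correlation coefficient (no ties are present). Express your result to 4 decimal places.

-0.0857

Rank pH: 6, 3, 1, 5, 2, 4
Rank height: 4, 6, 5, 3, 1, 2
d = rank(pH) − rank(height): 2, -3, -4, 2, 1, 2; Σd² = 38
ρ = 1 − 6Σd² / [n(n²−1)] = 1 − 6×38 / (6×35) = 1 − 228/210 ≈ -0.0857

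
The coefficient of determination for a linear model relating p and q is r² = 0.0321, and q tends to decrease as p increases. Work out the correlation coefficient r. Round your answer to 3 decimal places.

-0.179

|r| = √0.0321 = 0.179
The association is negative, so r = −0.179.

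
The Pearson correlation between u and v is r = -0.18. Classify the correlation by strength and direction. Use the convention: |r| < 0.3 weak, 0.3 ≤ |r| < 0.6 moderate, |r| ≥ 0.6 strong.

weak negative

r = -0.18 < 0 so the relationship is negative.
|r| = 0.18, which falls in the weak range.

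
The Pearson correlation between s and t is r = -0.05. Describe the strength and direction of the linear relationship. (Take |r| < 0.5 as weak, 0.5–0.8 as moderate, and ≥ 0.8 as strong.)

r = -0.05 < 0 so the relationship is negative.
|r| = 0.05, which falls in the weak range.

weak negative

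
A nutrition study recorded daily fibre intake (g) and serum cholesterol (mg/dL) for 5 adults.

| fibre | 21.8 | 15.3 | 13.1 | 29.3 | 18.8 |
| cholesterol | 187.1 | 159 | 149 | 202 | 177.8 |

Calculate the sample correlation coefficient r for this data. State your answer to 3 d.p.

0.972

n = 5, Σx = 98.3, Σy = 874.9, Σx² = 2092.87, Σy² = 154905.25, Σxy = 17724.62
nΣxy − ΣxΣy = 88623.1 − 86002.67 = 2620.43
nΣx² − (Σx)² = 10464.35 − 9662.89 = 801.46; nΣy² − (Σy)² = 774526.25 − 765450.01 = 9076.24
r = 2620.43 / √(801.46 × 9076.24) = 2620.43 / 2697.0805 ≈ 0.972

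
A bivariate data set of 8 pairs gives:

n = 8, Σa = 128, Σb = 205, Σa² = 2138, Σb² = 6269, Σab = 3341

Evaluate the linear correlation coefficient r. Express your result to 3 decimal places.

r = (nΣab − ΣaΣb) / √[(nΣa² − (Σa)²)(nΣb² − (Σb)²)]
Numerator: 8×3341 − 128×205 = 488
Denominator: √[(17104 − 16384)(50152 − 42025)] = √[720 × 8127] = 2418.9750
r = 488 / 2418.9750 ≈ 0.202

0.202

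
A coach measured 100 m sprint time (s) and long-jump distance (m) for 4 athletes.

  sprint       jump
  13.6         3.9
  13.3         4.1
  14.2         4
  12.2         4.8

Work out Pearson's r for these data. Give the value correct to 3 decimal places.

n = 4, Σx = 53.3, Σy = 16.8, Σx² = 712.33, Σy² = 71.06, Σxy = 222.93
nΣxy − ΣxΣy = 891.72 − 895.44 = -3.72
nΣx² − (Σx)² = 2849.32 − 2840.89 = 8.43; nΣy² − (Σy)² = 284.24 − 282.24 = 2
r = -3.72 / √(8.43 × 2) = -3.72 / 4.1061 ≈ -0.906

-0.906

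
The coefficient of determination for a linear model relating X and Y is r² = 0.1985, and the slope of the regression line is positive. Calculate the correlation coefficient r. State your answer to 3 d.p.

0.446

|r| = √0.1985 = 0.446
The association is positive, so r = 0.446.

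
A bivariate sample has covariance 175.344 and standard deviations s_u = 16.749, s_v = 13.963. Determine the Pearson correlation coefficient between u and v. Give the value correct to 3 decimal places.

0.750

r = Cov(u,v) / (s_u · s_v) = 175.344 / (16.749 × 13.963)
  = 175.344 / 233.8663 ≈ 0.750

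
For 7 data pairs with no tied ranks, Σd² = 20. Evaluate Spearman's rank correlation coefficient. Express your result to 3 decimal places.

ρ = 1 − 6Σd² / [n(n²−1)] = 1 − 6×20 / (7×48)
  = 1 − 120/336 = 1 − 0.3571 ≈ 0.643

0.643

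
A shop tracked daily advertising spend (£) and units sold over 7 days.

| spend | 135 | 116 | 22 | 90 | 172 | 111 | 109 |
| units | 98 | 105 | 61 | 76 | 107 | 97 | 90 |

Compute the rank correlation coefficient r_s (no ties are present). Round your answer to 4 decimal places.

0.9643

Rank spend: 6, 5, 1, 2, 7, 4, 3
Rank units: 5, 6, 1, 2, 7, 4, 3
d = rank(spend) − rank(units): 1, -1, 0, 0, 0, 0, 0; Σd² = 2
ρ = 1 − 6Σd² / [n(n²−1)] = 1 − 6×2 / (7×48) = 1 − 12/336 ≈ 0.9643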